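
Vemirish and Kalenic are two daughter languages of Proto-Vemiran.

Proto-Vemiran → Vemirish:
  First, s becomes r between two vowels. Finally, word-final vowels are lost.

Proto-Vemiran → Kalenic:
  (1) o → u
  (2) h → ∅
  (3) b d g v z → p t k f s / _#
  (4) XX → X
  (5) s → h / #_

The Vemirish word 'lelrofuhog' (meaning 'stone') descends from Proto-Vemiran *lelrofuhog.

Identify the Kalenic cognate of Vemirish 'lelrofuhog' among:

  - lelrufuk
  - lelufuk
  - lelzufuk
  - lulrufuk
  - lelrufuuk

lelrufuk

Kalenic: *lelrofuhog > lelrufuhug > lelrufuug > lelrufuuk > lelrufuk  (by vowel merger, h-loss, final devoicing, degemination)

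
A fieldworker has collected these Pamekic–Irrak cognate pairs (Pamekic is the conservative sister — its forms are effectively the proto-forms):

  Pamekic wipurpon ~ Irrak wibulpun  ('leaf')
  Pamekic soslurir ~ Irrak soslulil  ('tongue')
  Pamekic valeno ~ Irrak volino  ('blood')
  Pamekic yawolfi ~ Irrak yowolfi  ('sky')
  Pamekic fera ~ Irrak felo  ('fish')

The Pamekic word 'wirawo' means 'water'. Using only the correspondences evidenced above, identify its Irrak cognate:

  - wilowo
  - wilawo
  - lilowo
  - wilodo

wilowo

fera ~ felo — Pamekic r corresponds to Irrak l between vowels (before a back vowel).
valeno ~ volino, yawolfi ~ yowolfi — Pamekic a corresponds to Irrak o after a consonant, before a consonant other than r, m, n, p, b, f, v.
Applying these to Pamekic 'wirawo':
  wirawo → wilawo   (r→l between vowels (before a back vowel))
  wilawo → wilowo   (a→o after a consonant, before a consonant other than r, m, n, p, b, f, v)
So the Irrak cognate is 'wilowo'.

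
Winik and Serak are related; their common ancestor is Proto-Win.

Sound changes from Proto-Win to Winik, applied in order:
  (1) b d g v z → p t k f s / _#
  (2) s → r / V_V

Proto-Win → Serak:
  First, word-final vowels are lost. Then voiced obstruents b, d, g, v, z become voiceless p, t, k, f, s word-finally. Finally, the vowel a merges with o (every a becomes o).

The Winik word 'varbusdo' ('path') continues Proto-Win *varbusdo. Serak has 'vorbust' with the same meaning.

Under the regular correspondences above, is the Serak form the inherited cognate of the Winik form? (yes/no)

yes

Derive the expected Serak reflex of *varbusdo:
Serak: *varbusdo > varbusd > varbust > vorbust  (by apocope, final devoicing, vowel merger)
Serak 'vorbust' matches the regular reflex exactly, so the pair is cognate.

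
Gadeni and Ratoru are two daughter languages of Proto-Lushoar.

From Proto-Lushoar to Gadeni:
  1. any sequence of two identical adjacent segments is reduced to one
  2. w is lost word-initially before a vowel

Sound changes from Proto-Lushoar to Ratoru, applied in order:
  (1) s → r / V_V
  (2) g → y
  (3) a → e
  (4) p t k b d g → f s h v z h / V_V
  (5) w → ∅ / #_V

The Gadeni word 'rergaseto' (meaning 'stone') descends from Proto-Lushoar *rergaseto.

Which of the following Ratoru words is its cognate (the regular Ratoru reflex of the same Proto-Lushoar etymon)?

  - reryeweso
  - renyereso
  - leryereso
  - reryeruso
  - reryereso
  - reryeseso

Ratoru: *rergaseto
  rergaseto → rergareto   [rhotacism]
  rergareto → reryareto   [unconditioned shift]
  reryareto → reryereto   [vowel merger]
  reryereto → reryereso   [intervocalic lenition]
  reryereso (rule 5 does not apply)
  giving Ratoru reryereso.
The other candidates each miss or misapply at least one Ratoru change.

reryereso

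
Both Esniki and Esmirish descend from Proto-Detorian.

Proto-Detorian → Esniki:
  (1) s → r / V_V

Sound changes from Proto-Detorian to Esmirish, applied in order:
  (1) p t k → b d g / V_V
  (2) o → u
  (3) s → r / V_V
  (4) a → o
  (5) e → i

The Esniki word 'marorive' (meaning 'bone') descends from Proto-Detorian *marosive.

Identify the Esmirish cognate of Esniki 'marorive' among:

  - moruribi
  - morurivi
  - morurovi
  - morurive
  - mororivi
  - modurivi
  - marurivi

Esmirish: start from *marosive.
  rule 1: no change — marosive
  rule 2 (vowel merger): marosive → marusive
  rule 3 (rhotacism): marusive → marurive
  rule 4 (vowel merger): marurive → morurive
  rule 5 (vowel merger): morurive → morurivi
  ⇒ Esmirish morurivi

morurivi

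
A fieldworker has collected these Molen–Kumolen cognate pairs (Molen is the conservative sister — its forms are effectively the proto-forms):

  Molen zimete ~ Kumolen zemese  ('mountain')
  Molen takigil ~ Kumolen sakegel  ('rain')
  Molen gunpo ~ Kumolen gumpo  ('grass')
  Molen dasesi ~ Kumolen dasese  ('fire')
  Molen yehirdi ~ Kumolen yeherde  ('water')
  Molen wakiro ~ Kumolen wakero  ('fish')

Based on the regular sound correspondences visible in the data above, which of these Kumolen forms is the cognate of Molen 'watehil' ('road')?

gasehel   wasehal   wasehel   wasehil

wasehel

zimete ~ zemese — Molen t corresponds to Kumolen s between vowels (before a front vowel).
takigil ~ sakegel — Molen i corresponds to Kumolen e after a consonant, before a consonant other than r, m, n, p, b, f, v.
Applying these to Molen 'watehil':
  watehil → wasehil   (t→s between vowels (before a front vowel))
  wasehil → wasehel   (i→e after a consonant, before a consonant other than r, m, n, p, b, f, v)
So the Kumolen cognate is 'wasehel'.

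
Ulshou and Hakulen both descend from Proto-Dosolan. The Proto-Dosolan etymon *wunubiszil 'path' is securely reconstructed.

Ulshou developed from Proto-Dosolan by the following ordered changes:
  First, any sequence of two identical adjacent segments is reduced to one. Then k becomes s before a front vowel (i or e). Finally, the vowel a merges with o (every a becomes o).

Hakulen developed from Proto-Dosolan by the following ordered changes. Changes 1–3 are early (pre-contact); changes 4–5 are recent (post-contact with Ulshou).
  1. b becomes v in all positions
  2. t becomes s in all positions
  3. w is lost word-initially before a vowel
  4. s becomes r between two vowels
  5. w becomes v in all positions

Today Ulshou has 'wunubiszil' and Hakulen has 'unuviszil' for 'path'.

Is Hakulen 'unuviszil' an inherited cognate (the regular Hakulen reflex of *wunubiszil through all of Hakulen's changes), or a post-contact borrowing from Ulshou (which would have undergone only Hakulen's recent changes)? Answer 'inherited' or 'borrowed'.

inherited

If inherited, *wunubiszil would pass through all of Hakulen's changes:
Hakulen: *wunubiszil
  wunubiszil → wunuviszil   [unconditioned shift]
  wunuviszil (rule 2 does not apply)
  wunuviszil → unuviszil   [glide loss]
  unuviszil (rule 4 does not apply)
  unuviszil (rule 5 does not apply)
  giving Hakulen unuviszil.
If borrowed from Ulshou 'wunubiszil' after the early changes, it would undergo only the recent ones:
  rule 4 (rhotacism): no change (wunubiszil)
  rule 5 (unconditioned shift): wunubiszil → vunubiszil
  ⇒ as a loan: vunubiszil
Hakulen 'unuviszil' matches the inherited outcome exactly, so it is an inherited cognate, not a loan.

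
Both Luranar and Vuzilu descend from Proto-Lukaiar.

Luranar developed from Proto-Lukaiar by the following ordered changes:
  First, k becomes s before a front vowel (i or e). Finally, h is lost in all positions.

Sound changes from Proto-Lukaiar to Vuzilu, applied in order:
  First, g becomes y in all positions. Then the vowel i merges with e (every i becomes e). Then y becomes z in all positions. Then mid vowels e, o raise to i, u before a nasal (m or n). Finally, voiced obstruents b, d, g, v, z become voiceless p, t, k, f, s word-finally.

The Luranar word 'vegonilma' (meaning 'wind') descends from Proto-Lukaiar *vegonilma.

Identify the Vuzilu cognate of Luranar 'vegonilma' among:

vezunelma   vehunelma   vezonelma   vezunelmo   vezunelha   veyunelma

vezunelma

Vuzilu: *vegonilma
  vegonilma → veyonilma   [unconditioned shift]
  veyonilma → veyonelma   [vowel merger]
  veyonelma → vezonelma   [unconditioned shift]
  vezonelma → vezunelma   [pre-nasal raising]
  vezunelma (rule 5 does not apply)
  giving Vuzilu vezunelma.
Only 'vezunelma' matches the regular Vuzilu development of *vegonilma.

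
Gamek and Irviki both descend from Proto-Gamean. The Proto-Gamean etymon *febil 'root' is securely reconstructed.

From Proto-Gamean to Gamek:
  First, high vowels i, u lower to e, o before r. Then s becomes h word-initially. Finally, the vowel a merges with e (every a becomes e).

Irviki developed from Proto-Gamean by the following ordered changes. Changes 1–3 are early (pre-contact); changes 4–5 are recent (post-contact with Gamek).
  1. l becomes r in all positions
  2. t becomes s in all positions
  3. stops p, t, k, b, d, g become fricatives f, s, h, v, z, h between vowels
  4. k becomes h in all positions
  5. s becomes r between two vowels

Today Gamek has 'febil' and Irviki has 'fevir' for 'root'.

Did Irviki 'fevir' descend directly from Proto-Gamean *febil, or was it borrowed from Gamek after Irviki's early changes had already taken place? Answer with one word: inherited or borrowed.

If inherited, *febil would pass through all of Irviki's changes:
Irviki: start from *febil.
  rule 1 (unconditioned shift): febil → febir
  rule 2: no change — febir
  rule 3 (intervocalic lenition): febir → fevir
  rule 4: no change — fevir
  rule 5: no change — fevir
  ⇒ Irviki fevir
If borrowed from Gamek 'febil' after the early changes, it would undergo only the recent ones:
  rule 4 (unconditioned shift): no change (febil)
  rule 5 (rhotacism): no change (febil)
  ⇒ as a loan: febil
Irviki 'fevir' matches the inherited outcome exactly, so it is an inherited cognate, not a loan.

inherited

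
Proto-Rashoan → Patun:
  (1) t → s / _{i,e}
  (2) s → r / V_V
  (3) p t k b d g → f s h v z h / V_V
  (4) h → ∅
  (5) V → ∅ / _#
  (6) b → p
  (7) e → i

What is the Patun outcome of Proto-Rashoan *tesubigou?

siruvio

Patun: *tesubigou
  tesubigou → sesubigou   [palatalisation]
  sesubigou → serubigou   [rhotacism]
  serubigou → seruvihou   [intervocalic lenition]
  seruvihou → seruviou   [h-loss]
  seruviou → seruvio   [apocope]
  seruvio (rule 6 does not apply)
  seruvio → siruvio   [vowel merger]
  giving Patun siruvio.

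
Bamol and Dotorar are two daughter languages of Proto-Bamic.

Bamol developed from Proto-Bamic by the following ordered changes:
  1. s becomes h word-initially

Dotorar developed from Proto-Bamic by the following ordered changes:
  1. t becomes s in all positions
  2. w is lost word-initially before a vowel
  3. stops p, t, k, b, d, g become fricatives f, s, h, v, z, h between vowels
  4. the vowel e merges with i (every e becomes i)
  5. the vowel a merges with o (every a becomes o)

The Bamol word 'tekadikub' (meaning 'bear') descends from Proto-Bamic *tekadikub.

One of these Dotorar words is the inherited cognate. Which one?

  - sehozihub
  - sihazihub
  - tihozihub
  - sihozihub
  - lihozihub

sihozihub

Dotorar: *tekadikub > sekadikub > sehazihub > sihazihub > sihozihub  (by unconditioned shift, intervocalic lenition, vowel merger, vowel merger)
The other candidates each miss or misapply at least one Dotorar change.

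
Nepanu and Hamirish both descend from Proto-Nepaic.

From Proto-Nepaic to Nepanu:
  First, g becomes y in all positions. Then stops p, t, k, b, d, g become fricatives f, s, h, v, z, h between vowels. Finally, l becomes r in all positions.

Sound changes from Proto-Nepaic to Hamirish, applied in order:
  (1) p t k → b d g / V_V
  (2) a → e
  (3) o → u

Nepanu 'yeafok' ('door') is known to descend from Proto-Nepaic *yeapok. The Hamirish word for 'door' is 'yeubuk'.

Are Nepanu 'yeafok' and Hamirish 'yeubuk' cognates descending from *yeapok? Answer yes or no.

Derive the expected Hamirish reflex of *yeapok:
Hamirish: *yeapok > yeabok > yeebok > yeebuk  (by intervocalic voicing, vowel merger, vowel merger)
The regular Hamirish reflex would be 'yeebuk', but the attested form is 'yeubuk'. The correspondence is irregular, so they are not cognates (the Hamirish form has a different source).

no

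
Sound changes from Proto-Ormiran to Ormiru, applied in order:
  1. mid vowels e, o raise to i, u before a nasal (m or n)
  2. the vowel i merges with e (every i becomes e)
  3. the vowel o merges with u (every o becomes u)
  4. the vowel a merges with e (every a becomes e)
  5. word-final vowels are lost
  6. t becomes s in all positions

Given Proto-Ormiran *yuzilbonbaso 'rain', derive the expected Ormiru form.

Ormiru: start from *yuzilbonbaso.
  rule 1 (pre-nasal raising): yuzilbonbaso → yuzilbunbaso
  rule 2 (vowel merger): yuzilbunbaso → yuzelbunbaso
  rule 3 (vowel merger): yuzelbunbaso → yuzelbunbasu
  rule 4 (vowel merger): yuzelbunbasu → yuzelbunbesu
  rule 5 (apocope): yuzelbunbesu → yuzelbunbes
  rule 6: no change — yuzelbunbes
  ⇒ Ormiru yuzelbunbes

yuzelbunbes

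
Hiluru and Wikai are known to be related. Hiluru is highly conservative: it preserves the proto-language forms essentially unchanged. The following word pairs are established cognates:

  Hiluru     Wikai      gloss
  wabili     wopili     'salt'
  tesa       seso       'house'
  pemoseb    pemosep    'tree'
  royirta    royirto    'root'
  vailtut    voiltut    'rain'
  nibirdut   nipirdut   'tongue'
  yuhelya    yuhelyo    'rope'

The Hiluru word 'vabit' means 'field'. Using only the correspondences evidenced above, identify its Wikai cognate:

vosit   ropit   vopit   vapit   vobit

wabili ~ wopili — Hiluru a corresponds to Wikai o after a consonant, before a labial obstruent.
wabili ~ wopili, nibirdut ~ nipirdut — Hiluru b corresponds to Wikai p between vowels (before a front vowel).
Applying these to Hiluru 'vabit':
  vabit → vobit   (a→o after a consonant, before a labial obstruent)
  vobit → vopit   (b→p between vowels (before a front vowel))
So the Wikai cognate is 'vopit'.

vopit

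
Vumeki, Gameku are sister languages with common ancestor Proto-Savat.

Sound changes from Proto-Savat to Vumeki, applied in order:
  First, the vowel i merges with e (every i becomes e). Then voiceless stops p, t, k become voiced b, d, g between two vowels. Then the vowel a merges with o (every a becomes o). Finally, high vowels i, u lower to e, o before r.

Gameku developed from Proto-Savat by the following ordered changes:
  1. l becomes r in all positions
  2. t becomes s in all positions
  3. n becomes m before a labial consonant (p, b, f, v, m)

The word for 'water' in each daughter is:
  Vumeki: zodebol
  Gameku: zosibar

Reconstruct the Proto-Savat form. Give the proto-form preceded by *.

*zotibal

Position 4: Vumeki has e, Gameku has i. Gameku preserves i here (none of its changes turn any other segment into i), so the proto-segment is *i.
Position 6: Vumeki has o, Gameku has a. Gameku preserves a here (none of its changes turn any other segment into a), so the proto-segment is *a.
Position 3: Vumeki has d, Gameku has s. Taking the neighbouring segments as reconstructed: Vumeki d could go back to *t or *d; Gameku s could go back to *t or *s — the one source consistent with every daughter is *t.
Continuing position by position gives *zotibal; check it forward:
Vumeki: *zotibal > zotebal > zodebal > zodebol  (by vowel merger, intervocalic voicing, vowel merger)
Gameku: start from *zotibal.
  rule 1 (unconditioned shift): zotibal → zotibar
  rule 2 (unconditioned shift): zotibar → zosibar
  rule 3: no change — zosibar
  ⇒ Gameku zosibar
Only *zotibal yields all of Vumeki zodebol, Gameku zosibar.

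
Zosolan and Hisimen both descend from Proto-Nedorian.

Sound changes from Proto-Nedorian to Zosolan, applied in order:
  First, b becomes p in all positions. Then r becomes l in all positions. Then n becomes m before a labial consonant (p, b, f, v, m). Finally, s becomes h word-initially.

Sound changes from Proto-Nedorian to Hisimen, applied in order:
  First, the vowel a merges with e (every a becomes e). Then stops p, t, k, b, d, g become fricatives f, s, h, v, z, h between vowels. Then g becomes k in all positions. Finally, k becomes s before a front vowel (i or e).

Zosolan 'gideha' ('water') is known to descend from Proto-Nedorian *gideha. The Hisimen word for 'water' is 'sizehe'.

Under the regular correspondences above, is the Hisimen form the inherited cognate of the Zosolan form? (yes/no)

Derive the expected Hisimen reflex of *gideha:
Hisimen: start from *gideha.
  rule 1 (vowel merger): gideha → gidehe
  rule 2 (intervocalic lenition): gidehe → gizehe
  rule 3 (unconditioned shift): gizehe → kizehe
  rule 4 (palatalisation): kizehe → sizehe
  ⇒ Hisimen sizehe
Hisimen 'sizehe' matches the regular reflex exactly, so the pair is cognate.

yes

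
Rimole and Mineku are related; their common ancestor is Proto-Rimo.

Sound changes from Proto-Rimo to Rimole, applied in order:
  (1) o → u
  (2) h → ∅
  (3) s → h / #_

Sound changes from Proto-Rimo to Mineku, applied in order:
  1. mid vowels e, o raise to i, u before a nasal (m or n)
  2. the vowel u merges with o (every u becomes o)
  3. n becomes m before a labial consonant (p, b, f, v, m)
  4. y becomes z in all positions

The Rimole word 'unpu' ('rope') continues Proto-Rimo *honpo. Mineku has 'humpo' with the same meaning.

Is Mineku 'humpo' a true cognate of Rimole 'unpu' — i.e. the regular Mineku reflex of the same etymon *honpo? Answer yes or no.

no

Derive the expected Mineku reflex of *honpo:
Mineku: *honpo
  honpo → hunpo   [pre-nasal raising]
  hunpo → honpo   [vowel merger]
  honpo → hompo   [nasal place assimilation]
  hompo (rule 4 does not apply)
  giving Mineku hompo.
The regular Mineku reflex would be 'hompo', but the attested form is 'humpo'. The correspondence is irregular, so they are not cognates (the Mineku form has a different source).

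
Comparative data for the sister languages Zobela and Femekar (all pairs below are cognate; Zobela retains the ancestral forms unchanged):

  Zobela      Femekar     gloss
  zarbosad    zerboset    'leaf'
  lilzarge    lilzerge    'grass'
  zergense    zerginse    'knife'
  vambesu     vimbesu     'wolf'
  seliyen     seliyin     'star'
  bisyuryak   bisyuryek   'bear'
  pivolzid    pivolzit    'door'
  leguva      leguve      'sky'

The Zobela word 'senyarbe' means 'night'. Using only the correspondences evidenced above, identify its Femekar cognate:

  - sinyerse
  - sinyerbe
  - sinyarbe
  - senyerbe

sinyerbe

zergense ~ zerginse, seliyen ~ seliyin — Zobela e corresponds to Femekar i after a consonant, before a nasal.
zarbosad ~ zerboset, lilzarge ~ lilzerge — Zobela a corresponds to Femekar e after a consonant, before r.
Applying these to Zobela 'senyarbe':
  senyarbe → sinyarbe   (e→i after a consonant, before a nasal)
  sinyarbe → sinyerbe   (a→e after a consonant, before r)
So the Femekar cognate is 'sinyerbe'.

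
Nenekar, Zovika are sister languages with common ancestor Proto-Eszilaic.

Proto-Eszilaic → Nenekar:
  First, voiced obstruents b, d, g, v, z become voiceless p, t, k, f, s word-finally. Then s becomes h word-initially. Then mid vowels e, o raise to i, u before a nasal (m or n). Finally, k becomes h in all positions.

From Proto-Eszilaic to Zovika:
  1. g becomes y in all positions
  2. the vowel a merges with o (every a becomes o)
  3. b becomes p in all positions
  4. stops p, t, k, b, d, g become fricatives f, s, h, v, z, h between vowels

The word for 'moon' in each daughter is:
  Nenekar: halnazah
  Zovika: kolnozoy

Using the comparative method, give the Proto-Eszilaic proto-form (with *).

*kalnazag

Position 2: Nenekar has a, Zovika has o. Nenekar preserves a here (none of its changes turn any other segment into a), so the proto-segment is *a.
Position 1: Nenekar has h, Zovika has k. Zovika preserves k here (none of its changes turn any other segment into k), so the proto-segment is *k.
Position 5: Nenekar has a, Zovika has o. Nenekar preserves a here (none of its changes turn any other segment into a), so the proto-segment is *a.
This points to *kalnazag. Verify forward in each daughter:
Nenekar: *kalnazag > kalnazak > halnazah  (by final devoicing, unconditioned shift)
Zovika: *kalnazag > kalnazay > kolnozoy  (by unconditioned shift, vowel merger)
Only *kalnazag yields all of Nenekar halnazah, Zovika kolnozoy.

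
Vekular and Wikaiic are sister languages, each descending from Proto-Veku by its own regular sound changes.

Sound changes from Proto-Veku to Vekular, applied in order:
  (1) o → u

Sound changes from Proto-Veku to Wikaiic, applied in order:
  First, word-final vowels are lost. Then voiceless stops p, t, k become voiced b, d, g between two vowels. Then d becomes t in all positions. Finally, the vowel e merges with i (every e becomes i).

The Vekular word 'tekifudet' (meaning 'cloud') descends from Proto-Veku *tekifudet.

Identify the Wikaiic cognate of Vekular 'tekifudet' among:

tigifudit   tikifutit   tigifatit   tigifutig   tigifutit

Wikaiic: *tekifudet > tegifudet > tegifutet > tigifutit  (by intervocalic voicing, unconditioned shift, vowel merger)
The other candidates each miss or misapply at least one Wikaiic change.

tigifutit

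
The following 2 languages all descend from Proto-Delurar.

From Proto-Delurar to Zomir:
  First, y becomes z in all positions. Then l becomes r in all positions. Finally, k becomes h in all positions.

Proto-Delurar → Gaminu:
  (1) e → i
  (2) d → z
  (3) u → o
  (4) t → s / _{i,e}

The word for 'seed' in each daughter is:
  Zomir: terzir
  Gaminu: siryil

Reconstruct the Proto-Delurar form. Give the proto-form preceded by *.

Position 2: Zomir has e, Gaminu has i. Zomir preserves e here (none of its changes turn any other segment into e), so the proto-segment is *e.
Position 4: Zomir has z, Gaminu has y. Gaminu preserves y here (none of its changes turn any other segment into y), so the proto-segment is *y.
Continuing position by position gives *teryil; check it forward:
Zomir: *teryil
  teryil → terzil   [unconditioned shift]
  terzil → terzir   [unconditioned shift]
  terzir (rule 3 does not apply)
  giving Zomir terzir.
Gaminu: *teryil
  teryil → tiryil   [vowel merger]
  tiryil (rule 2 does not apply)
  tiryil (rule 3 does not apply)
  tiryil → siryil   [palatalisation]
  giving Gaminu siryil.
Only *teryil yields all of Zomir terzir, Gaminu siryil.

*teryil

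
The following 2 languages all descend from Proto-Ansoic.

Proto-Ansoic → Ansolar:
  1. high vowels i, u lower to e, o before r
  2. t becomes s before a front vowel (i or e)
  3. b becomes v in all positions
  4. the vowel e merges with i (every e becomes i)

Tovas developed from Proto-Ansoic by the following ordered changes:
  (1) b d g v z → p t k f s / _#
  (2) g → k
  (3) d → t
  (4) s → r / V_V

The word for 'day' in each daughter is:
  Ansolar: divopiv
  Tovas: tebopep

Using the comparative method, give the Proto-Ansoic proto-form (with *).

*debopeb

Position 3: Ansolar has v, Tovas has b. Tovas preserves b here (none of its changes turn any other segment into b), so the proto-segment is *b.
Position 7: Ansolar has v, Tovas has p. Taking the neighbouring segments as reconstructed: Ansolar v could go back to *b or *v; Tovas p could go back to *p or *b — the one source consistent with every daughter is *b.
Position 2: Ansolar has i, Tovas has e. Tovas preserves e here (none of its changes turn any other segment into e), so the proto-segment is *e.
Verify the candidate proto-form against each daughter:
Ansolar: start from *debopeb.
  rule 1: no change — debopeb
  rule 2: no change — debopeb
  rule 3 (unconditioned shift): debopeb → devopev
  rule 4 (vowel merger): devopev → divopiv
  ⇒ Ansolar divopiv
Tovas: *debopeb
  debopeb → debopep   [final devoicing]
  debopep (rule 2 does not apply)
  debopep → tebopep   [unconditioned shift]
  tebopep (rule 4 does not apply)
  giving Tovas tebopep.
No other proto-form is consistent with every reflex, so the reconstruction is *debopeb.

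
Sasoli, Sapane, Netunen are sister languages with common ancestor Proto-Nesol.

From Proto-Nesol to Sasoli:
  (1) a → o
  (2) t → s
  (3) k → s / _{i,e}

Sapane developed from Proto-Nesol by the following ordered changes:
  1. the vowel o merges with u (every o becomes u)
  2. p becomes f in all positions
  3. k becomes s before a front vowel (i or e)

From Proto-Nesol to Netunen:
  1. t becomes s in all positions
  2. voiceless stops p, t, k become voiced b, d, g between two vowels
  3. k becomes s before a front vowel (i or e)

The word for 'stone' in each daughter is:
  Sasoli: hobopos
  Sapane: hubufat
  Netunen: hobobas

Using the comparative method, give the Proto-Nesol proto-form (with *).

Position 2: Sasoli has o, Sapane has u, Netunen has o. Netunen preserves o here (none of its changes turn any other segment into o), so the proto-segment is *o.
Position 5: Sasoli has p, Sapane has f, Netunen has b. Sasoli preserves p here (none of its changes turn any other segment into p), so the proto-segment is *p.
Verify the candidate proto-form against each daughter:
Sasoli: start from *hobopat.
  rule 1 (vowel merger): hobopat → hobopot
  rule 2 (unconditioned shift): hobopot → hobopos
  rule 3: no change — hobopos
  ⇒ Sasoli hobopos
Sapane: *hobopat > hubupat > hubufat  (by vowel merger, unconditioned shift)
Netunen: start from *hobopat.
  rule 1 (unconditioned shift): hobopat → hobopas
  rule 2 (intervocalic voicing): hobopas → hobobas
  rule 3: no change — hobobas
  ⇒ Netunen hobobas
*hobopat is the unique common source.

*hobopat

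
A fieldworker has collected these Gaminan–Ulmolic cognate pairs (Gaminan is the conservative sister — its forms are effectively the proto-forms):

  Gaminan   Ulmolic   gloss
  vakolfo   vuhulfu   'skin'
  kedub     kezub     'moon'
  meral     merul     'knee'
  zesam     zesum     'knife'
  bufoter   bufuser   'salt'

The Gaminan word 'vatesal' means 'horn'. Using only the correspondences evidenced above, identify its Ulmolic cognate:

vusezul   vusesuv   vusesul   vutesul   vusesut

vusesul

vakolfo ~ vuhulfu, meral ~ merul — Gaminan a corresponds to Ulmolic u after a consonant, before a consonant other than r, m, n, p, b, f, v.
bufoter ~ bufuser — Gaminan t corresponds to Ulmolic s between vowels (before a front vowel).
Applying these to Gaminan 'vatesal':
  vatesal → vutesal   (a→u after a consonant, before a consonant other than r, m, n, p, b, f, v)
  vutesal → vusesal   (t→s between vowels (before a front vowel))
  vusesal → vusesul   (a→u after a consonant, before a consonant other than r, m, n, p, b, f, v)
So the Ulmolic cognate is 'vusesul'.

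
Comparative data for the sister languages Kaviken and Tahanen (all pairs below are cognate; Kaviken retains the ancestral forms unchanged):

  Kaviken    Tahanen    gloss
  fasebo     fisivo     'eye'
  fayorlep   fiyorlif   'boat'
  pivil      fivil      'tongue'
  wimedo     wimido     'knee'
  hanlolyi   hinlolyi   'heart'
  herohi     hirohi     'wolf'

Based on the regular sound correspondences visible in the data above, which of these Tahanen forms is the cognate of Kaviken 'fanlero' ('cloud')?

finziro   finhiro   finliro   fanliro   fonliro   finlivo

hanlolyi ~ hinlolyi — Kaviken a corresponds to Tahanen i after a consonant, before a nasal.
herohi ~ hirohi — Kaviken e corresponds to Tahanen i after a consonant, before r.
Applying these to Kaviken 'fanlero':
  fanlero → finlero   (a→i after a consonant, before a nasal)
  finlero → finliro   (e→i after a consonant, before r)
So the Tahanen cognate is 'finliro'.

finliro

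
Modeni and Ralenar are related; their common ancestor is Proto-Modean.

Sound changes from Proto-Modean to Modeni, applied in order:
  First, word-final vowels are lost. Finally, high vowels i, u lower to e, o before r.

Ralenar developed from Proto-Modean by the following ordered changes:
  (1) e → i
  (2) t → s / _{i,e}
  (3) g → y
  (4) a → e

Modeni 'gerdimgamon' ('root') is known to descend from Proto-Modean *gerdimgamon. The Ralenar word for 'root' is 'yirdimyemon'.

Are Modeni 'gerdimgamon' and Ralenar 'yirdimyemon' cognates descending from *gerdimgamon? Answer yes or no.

yes

Derive the expected Ralenar reflex of *gerdimgamon:
Ralenar: start from *gerdimgamon.
  rule 1 (vowel merger): gerdimgamon → girdimgamon
  rule 2: no change — girdimgamon
  rule 3 (unconditioned shift): girdimgamon → yirdimyamon
  rule 4 (vowel merger): yirdimyamon → yirdimyemon
  ⇒ Ralenar yirdimyemon
Ralenar 'yirdimyemon' matches the regular reflex exactly, so the pair is cognate.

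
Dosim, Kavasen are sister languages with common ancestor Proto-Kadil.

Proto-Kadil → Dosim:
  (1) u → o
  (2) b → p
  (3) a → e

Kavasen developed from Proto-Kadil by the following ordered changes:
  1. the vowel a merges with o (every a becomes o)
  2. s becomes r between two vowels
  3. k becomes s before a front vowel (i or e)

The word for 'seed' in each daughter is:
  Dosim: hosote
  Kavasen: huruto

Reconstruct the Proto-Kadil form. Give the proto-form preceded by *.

*husuta

Position 4: Dosim has o, Kavasen has u. Kavasen preserves u here (none of its changes turn any other segment into u), so the proto-segment is *u.
Position 3: Dosim has s, Kavasen has r. Dosim preserves s here (none of its changes turn any other segment into s), so the proto-segment is *s.
Position 6: Dosim has e, Kavasen has o. Taking the neighbouring segments as reconstructed: Dosim e could go back to *a or *e; Kavasen o could go back to *a or *o — the one source consistent with every daughter is *a.
This points to *husuta. Verify forward in each daughter:
Dosim: *husuta > hosota > hosote  (by vowel merger, vowel merger)
Kavasen: *husuta
  husuta → husuto   [vowel merger]
  husuto → huruto   [rhotacism]
  huruto (rule 3 does not apply)
  giving Kavasen huruto.
*husuta is the unique common source.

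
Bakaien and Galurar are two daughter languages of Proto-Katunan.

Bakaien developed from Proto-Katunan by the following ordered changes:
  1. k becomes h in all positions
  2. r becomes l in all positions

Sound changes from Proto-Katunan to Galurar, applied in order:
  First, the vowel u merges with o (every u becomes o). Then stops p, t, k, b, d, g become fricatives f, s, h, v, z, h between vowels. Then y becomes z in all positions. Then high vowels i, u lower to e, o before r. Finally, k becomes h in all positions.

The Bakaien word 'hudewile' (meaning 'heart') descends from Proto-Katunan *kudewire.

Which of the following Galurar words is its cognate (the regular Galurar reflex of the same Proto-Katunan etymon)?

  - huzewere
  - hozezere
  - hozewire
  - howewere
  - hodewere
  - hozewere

hozewere

Galurar: *kudewire
  kudewire → kodewire   [vowel merger]
  kodewire → kozewire   [intervocalic lenition]
  kozewire (rule 3 does not apply)
  kozewire → kozewere   [pre-rhotic lowering]
  kozewere → hozewere   [unconditioned shift]
  giving Galurar hozewere.
Among the options, 'hozewere' alone shows every Galurar change applied in order.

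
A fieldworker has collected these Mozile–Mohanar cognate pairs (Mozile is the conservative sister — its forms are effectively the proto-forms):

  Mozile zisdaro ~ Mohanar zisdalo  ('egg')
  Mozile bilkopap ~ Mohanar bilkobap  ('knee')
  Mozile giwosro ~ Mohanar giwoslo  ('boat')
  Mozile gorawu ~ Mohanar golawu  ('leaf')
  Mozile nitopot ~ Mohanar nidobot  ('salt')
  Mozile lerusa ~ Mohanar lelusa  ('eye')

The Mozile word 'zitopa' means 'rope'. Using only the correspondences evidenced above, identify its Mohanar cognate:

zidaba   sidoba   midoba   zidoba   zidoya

zidoba

nitopot ~ nidobot — Mozile t corresponds to Mohanar d between vowels (before a back vowel).
bilkopap ~ bilkobap — Mozile p corresponds to Mohanar b between vowels (before a back vowel).
Applying these to Mozile 'zitopa':
  zitopa → zidopa   (t→d between vowels (before a back vowel))
  zidopa → zidoba   (p→b between vowels (before a back vowel))
So the Mohanar cognate is 'zidoba'.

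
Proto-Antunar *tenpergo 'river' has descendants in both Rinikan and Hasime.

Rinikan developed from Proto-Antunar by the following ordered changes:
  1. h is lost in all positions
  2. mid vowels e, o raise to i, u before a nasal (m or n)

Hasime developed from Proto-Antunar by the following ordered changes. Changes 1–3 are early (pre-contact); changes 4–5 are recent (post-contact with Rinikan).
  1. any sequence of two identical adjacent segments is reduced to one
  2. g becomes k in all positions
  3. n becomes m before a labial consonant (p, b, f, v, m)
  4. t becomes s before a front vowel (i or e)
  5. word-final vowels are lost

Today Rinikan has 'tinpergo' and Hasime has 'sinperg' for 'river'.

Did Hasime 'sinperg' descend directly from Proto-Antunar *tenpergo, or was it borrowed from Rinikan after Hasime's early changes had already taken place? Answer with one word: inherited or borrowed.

If inherited, *tenpergo would pass through all of Hasime's changes:
Hasime: *tenpergo
  tenpergo (rule 1 does not apply)
  tenpergo → tenperko   [unconditioned shift]
  tenperko → temperko   [nasal place assimilation]
  temperko → semperko   [palatalisation]
  semperko → semperk   [apocope]
  giving Hasime semperk.
If borrowed from Rinikan 'tinpergo' after the early changes, it would undergo only the recent ones:
  rule 4 (palatalisation): tinpergo → sinpergo
  rule 5 (apocope): sinpergo → sinperg
  ⇒ as a loan: sinperg
Hasime 'sinperg' matches the loan outcome 'sinperg', not the inherited 'semperk' — it skipped the early Hasime changes, so it was borrowed from Rinikan.

borrowed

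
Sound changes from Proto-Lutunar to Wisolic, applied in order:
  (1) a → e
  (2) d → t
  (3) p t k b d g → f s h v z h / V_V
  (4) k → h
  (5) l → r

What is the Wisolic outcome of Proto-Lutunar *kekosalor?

Wisolic: *kekosalor > kekoselor > kehoselor > hehoselor > hehoseror  (by vowel merger, intervocalic lenition, unconditioned shift, unconditioned shift)

hehoseror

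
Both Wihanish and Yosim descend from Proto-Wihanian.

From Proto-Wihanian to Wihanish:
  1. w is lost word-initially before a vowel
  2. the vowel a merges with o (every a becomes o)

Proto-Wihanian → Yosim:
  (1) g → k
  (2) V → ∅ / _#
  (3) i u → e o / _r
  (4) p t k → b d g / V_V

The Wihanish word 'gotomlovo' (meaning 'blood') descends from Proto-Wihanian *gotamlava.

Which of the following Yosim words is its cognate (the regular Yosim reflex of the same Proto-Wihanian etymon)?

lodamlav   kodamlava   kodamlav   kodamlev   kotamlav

kodamlav

Yosim: *gotamlava
  gotamlava → kotamlava   [unconditioned shift]
  kotamlava → kotamlav   [apocope]
  kotamlav (rule 3 does not apply)
  kotamlav → kodamlav   [intervocalic voicing]
  giving Yosim kodamlav.
The other candidates each miss or misapply at least one Yosim change.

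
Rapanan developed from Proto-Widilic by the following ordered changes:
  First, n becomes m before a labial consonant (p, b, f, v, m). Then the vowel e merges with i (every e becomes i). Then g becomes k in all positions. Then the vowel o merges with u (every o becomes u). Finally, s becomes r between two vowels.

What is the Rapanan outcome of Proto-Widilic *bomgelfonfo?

bumkilfumfu

Rapanan: *bomgelfonfo > bomgelfomfo > bomgilfomfo > bomkilfomfo > bumkilfumfu  (by nasal place assimilation, vowel merger, unconditioned shift, vowel merger)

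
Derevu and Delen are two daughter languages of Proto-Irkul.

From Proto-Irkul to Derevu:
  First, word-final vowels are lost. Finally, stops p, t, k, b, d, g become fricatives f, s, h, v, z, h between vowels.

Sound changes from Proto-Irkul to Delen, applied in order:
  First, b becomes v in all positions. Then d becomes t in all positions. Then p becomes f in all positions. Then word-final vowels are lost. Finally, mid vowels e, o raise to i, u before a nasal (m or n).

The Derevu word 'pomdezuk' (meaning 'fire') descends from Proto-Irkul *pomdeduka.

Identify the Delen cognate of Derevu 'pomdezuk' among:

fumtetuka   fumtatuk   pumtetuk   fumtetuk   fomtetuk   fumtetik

fumtetuk

Delen: start from *pomdeduka.
  rule 1: no change — pomdeduka
  rule 2 (unconditioned shift): pomdeduka → pomtetuka
  rule 3 (unconditioned shift): pomtetuka → fomtetuka
  rule 4 (apocope): fomtetuka → fomtetuk
  rule 5 (pre-nasal raising): fomtetuk → fumtetuk
  ⇒ Delen fumtetuk
The other candidates each miss or misapply at least one Delen change.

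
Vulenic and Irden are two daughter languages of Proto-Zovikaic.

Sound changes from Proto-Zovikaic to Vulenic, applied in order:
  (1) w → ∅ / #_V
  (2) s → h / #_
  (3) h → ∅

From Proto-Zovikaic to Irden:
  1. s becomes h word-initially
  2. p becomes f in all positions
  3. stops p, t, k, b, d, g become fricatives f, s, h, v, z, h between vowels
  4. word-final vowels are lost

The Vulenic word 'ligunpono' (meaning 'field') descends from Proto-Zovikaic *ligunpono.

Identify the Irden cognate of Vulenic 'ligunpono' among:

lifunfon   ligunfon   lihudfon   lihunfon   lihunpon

lihunfon

Irden: start from *ligunpono.
  rule 1: no change — ligunpono
  rule 2 (unconditioned shift): ligunpono → ligunfono
  rule 3 (intervocalic lenition): ligunfono → lihunfono
  rule 4 (apocope): lihunfono → lihunfon
  ⇒ Irden lihunfon
The other candidates each miss or misapply at least one Irden change.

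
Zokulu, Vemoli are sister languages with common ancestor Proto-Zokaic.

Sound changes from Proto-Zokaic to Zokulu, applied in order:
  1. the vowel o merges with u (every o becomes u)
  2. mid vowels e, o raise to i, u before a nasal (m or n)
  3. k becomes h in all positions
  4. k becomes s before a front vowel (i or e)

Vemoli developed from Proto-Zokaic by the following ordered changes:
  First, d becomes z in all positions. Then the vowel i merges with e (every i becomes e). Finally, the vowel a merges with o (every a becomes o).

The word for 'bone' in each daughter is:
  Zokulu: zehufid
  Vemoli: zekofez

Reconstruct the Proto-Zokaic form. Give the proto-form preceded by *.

Position 6: Zokulu has i, Vemoli has e. Taking the neighbouring segments as reconstructed: Zokulu i can only go back to *i; Vemoli e could go back to *e or *i — the one source consistent with every daughter is *i.
Position 4: Zokulu has u, Vemoli has o. Taking the neighbouring segments as reconstructed: Zokulu u could go back to *o or *u; Vemoli o could go back to *a or *o — the one source consistent with every daughter is *o.
Verify the candidate proto-form against each daughter:
Zokulu: *zekofid > zekufid > zehufid  (by vowel merger, unconditioned shift)
Vemoli: *zekofid > zekofiz > zekofez  (by unconditioned shift, vowel merger)
No other proto-form is consistent with every reflex, so the reconstruction is *zekofid.

*zekofid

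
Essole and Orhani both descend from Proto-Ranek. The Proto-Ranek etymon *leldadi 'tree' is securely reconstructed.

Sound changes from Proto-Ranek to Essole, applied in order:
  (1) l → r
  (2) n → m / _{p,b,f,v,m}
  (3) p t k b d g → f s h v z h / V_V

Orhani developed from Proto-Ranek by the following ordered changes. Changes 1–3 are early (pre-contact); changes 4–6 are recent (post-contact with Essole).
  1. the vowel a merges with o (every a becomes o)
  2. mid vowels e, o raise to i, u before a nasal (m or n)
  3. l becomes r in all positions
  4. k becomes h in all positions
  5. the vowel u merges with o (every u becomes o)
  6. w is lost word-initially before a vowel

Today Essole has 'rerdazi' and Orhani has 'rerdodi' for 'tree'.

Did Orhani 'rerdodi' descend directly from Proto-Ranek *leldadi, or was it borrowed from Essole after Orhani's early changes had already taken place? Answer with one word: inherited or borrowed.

If inherited, *leldadi would pass through all of Orhani's changes:
Orhani: *leldadi > leldodi > rerdodi  (by vowel merger, unconditioned shift)
If borrowed from Essole 'rerdazi' after the early changes, it would undergo only the recent ones:
  rule 4 (unconditioned shift): no change (rerdazi)
  rule 5 (vowel merger): no change (rerdazi)
  rule 6 (glide loss): no change (rerdazi)
  ⇒ as a loan: rerdazi
Orhani 'rerdodi' matches the inherited outcome exactly, so it is an inherited cognate, not a loan.

inherited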